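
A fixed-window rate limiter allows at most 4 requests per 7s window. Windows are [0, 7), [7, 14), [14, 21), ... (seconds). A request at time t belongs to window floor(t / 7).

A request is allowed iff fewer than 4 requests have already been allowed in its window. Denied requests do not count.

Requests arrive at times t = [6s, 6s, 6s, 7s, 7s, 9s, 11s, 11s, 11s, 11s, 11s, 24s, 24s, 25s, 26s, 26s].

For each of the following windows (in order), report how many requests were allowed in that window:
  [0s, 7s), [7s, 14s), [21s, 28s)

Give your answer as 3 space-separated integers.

Answer: 3 4 4

Derivation:
Processing requests:
  req#1 t=6s (window 0): ALLOW
  req#2 t=6s (window 0): ALLOW
  req#3 t=6s (window 0): ALLOW
  req#4 t=7s (window 1): ALLOW
  req#5 t=7s (window 1): ALLOW
  req#6 t=9s (window 1): ALLOW
  req#7 t=11s (window 1): ALLOW
  req#8 t=11s (window 1): DENY
  req#9 t=11s (window 1): DENY
  req#10 t=11s (window 1): DENY
  req#11 t=11s (window 1): DENY
  req#12 t=24s (window 3): ALLOW
  req#13 t=24s (window 3): ALLOW
  req#14 t=25s (window 3): ALLOW
  req#15 t=26s (window 3): ALLOW
  req#16 t=26s (window 3): DENY

Allowed counts by window: 3 4 4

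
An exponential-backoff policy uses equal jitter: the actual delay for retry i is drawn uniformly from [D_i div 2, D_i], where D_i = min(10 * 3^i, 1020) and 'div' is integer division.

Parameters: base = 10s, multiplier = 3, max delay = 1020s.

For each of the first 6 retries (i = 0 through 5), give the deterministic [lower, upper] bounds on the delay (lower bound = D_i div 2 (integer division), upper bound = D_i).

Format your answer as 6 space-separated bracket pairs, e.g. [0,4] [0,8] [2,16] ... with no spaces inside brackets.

Computing bounds per retry:
  i=0: D_i=min(10*3^0,1020)=10, bounds=[5,10]
  i=1: D_i=min(10*3^1,1020)=30, bounds=[15,30]
  i=2: D_i=min(10*3^2,1020)=90, bounds=[45,90]
  i=3: D_i=min(10*3^3,1020)=270, bounds=[135,270]
  i=4: D_i=min(10*3^4,1020)=810, bounds=[405,810]
  i=5: D_i=min(10*3^5,1020)=1020, bounds=[510,1020]

Answer: [5,10] [15,30] [45,90] [135,270] [405,810] [510,1020]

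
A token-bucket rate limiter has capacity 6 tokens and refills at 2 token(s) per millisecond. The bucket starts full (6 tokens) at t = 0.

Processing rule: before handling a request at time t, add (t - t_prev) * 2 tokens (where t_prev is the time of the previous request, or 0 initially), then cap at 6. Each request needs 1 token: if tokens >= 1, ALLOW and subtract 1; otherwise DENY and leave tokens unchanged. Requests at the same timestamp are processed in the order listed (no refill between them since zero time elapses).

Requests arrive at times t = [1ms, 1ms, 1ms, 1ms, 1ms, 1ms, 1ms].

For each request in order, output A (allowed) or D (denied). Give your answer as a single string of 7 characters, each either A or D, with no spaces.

Answer: AAAAAAD

Derivation:
Simulating step by step:
  req#1 t=1ms: ALLOW
  req#2 t=1ms: ALLOW
  req#3 t=1ms: ALLOW
  req#4 t=1ms: ALLOW
  req#5 t=1ms: ALLOW
  req#6 t=1ms: ALLOW
  req#7 t=1ms: DENY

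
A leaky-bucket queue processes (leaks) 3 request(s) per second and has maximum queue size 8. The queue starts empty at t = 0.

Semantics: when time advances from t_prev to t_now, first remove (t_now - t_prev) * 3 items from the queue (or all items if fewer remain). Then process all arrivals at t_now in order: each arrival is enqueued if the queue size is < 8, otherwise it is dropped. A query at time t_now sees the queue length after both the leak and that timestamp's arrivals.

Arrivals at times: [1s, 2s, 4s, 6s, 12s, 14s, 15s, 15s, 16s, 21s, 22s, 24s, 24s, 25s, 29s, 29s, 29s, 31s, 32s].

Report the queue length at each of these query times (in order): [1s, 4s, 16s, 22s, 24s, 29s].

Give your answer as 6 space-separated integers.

Queue lengths at query times:
  query t=1s: backlog = 1
  query t=4s: backlog = 1
  query t=16s: backlog = 1
  query t=22s: backlog = 1
  query t=24s: backlog = 2
  query t=29s: backlog = 3

Answer: 1 1 1 1 2 3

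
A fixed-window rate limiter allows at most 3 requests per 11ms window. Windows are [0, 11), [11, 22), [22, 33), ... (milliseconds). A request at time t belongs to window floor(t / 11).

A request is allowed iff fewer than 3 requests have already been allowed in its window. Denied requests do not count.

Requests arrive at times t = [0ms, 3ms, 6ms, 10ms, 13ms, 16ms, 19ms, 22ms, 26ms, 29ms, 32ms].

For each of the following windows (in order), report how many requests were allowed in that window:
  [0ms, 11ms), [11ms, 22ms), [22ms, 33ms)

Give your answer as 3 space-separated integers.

Processing requests:
  req#1 t=0ms (window 0): ALLOW
  req#2 t=3ms (window 0): ALLOW
  req#3 t=6ms (window 0): ALLOW
  req#4 t=10ms (window 0): DENY
  req#5 t=13ms (window 1): ALLOW
  req#6 t=16ms (window 1): ALLOW
  req#7 t=19ms (window 1): ALLOW
  req#8 t=22ms (window 2): ALLOW
  req#9 t=26ms (window 2): ALLOW
  req#10 t=29ms (window 2): ALLOW
  req#11 t=32ms (window 2): DENY

Allowed counts by window: 3 3 3

Answer: 3 3 3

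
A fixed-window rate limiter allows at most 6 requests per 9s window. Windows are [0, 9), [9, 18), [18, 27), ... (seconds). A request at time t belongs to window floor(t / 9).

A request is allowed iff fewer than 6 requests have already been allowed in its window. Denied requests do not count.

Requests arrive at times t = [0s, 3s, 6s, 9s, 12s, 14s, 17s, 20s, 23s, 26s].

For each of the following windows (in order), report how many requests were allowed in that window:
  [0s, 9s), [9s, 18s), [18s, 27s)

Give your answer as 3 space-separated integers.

Processing requests:
  req#1 t=0s (window 0): ALLOW
  req#2 t=3s (window 0): ALLOW
  req#3 t=6s (window 0): ALLOW
  req#4 t=9s (window 1): ALLOW
  req#5 t=12s (window 1): ALLOW
  req#6 t=14s (window 1): ALLOW
  req#7 t=17s (window 1): ALLOW
  req#8 t=20s (window 2): ALLOW
  req#9 t=23s (window 2): ALLOW
  req#10 t=26s (window 2): ALLOW

Allowed counts by window: 3 4 3

Answer: 3 4 3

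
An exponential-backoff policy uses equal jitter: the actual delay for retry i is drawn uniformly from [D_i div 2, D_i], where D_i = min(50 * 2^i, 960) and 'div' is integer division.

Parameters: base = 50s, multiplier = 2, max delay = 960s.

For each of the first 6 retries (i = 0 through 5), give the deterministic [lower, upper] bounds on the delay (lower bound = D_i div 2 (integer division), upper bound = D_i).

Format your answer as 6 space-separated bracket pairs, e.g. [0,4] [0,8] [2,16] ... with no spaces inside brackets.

Answer: [25,50] [50,100] [100,200] [200,400] [400,800] [480,960]

Derivation:
Computing bounds per retry:
  i=0: D_i=min(50*2^0,960)=50, bounds=[25,50]
  i=1: D_i=min(50*2^1,960)=100, bounds=[50,100]
  i=2: D_i=min(50*2^2,960)=200, bounds=[100,200]
  i=3: D_i=min(50*2^3,960)=400, bounds=[200,400]
  i=4: D_i=min(50*2^4,960)=800, bounds=[400,800]
  i=5: D_i=min(50*2^5,960)=960, bounds=[480,960]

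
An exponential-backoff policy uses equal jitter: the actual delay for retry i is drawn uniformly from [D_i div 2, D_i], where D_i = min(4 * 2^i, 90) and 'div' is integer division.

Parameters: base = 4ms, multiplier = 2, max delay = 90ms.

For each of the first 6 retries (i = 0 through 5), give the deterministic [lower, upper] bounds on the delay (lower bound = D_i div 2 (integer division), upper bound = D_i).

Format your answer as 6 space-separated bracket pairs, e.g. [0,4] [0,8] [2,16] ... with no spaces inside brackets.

Answer: [2,4] [4,8] [8,16] [16,32] [32,64] [45,90]

Derivation:
Computing bounds per retry:
  i=0: D_i=min(4*2^0,90)=4, bounds=[2,4]
  i=1: D_i=min(4*2^1,90)=8, bounds=[4,8]
  i=2: D_i=min(4*2^2,90)=16, bounds=[8,16]
  i=3: D_i=min(4*2^3,90)=32, bounds=[16,32]
  i=4: D_i=min(4*2^4,90)=64, bounds=[32,64]
  i=5: D_i=min(4*2^5,90)=90, bounds=[45,90]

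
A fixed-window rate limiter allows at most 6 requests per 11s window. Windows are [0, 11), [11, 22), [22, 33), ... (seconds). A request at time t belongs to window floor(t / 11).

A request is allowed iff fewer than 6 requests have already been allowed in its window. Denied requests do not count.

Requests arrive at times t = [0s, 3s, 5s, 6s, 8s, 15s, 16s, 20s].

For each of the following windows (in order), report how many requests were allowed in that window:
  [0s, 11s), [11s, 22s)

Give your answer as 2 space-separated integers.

Answer: 5 3

Derivation:
Processing requests:
  req#1 t=0s (window 0): ALLOW
  req#2 t=3s (window 0): ALLOW
  req#3 t=5s (window 0): ALLOW
  req#4 t=6s (window 0): ALLOW
  req#5 t=8s (window 0): ALLOW
  req#6 t=15s (window 1): ALLOW
  req#7 t=16s (window 1): ALLOW
  req#8 t=20s (window 1): ALLOW

Allowed counts by window: 5 3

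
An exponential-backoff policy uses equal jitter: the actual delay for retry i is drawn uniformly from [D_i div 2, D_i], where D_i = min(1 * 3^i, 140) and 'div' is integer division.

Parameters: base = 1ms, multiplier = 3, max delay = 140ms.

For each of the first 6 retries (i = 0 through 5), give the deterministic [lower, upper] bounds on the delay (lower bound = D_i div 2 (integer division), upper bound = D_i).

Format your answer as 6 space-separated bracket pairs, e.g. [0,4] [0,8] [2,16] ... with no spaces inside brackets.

Answer: [0,1] [1,3] [4,9] [13,27] [40,81] [70,140]

Derivation:
Computing bounds per retry:
  i=0: D_i=min(1*3^0,140)=1, bounds=[0,1]
  i=1: D_i=min(1*3^1,140)=3, bounds=[1,3]
  i=2: D_i=min(1*3^2,140)=9, bounds=[4,9]
  i=3: D_i=min(1*3^3,140)=27, bounds=[13,27]
  i=4: D_i=min(1*3^4,140)=81, bounds=[40,81]
  i=5: D_i=min(1*3^5,140)=140, bounds=[70,140]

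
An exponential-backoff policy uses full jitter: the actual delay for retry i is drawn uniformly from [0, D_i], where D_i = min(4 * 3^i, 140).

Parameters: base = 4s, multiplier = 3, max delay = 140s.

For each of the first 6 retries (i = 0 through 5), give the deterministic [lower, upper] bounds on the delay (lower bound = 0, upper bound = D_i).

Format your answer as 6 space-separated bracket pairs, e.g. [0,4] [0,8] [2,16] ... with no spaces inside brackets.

Computing bounds per retry:
  i=0: D_i=min(4*3^0,140)=4, bounds=[0,4]
  i=1: D_i=min(4*3^1,140)=12, bounds=[0,12]
  i=2: D_i=min(4*3^2,140)=36, bounds=[0,36]
  i=3: D_i=min(4*3^3,140)=108, bounds=[0,108]
  i=4: D_i=min(4*3^4,140)=140, bounds=[0,140]
  i=5: D_i=min(4*3^5,140)=140, bounds=[0,140]

Answer: [0,4] [0,12] [0,36] [0,108] [0,140] [0,140]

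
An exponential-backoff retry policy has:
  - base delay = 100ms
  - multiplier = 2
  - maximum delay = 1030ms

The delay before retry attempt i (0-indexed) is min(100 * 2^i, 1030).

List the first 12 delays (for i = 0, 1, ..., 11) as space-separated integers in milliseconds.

Answer: 100 200 400 800 1030 1030 1030 1030 1030 1030 1030 1030

Derivation:
Computing each delay:
  i=0: min(100*2^0, 1030) = 100
  i=1: min(100*2^1, 1030) = 200
  i=2: min(100*2^2, 1030) = 400
  i=3: min(100*2^3, 1030) = 800
  i=4: min(100*2^4, 1030) = 1030
  i=5: min(100*2^5, 1030) = 1030
  i=6: min(100*2^6, 1030) = 1030
  i=7: min(100*2^7, 1030) = 1030
  i=8: min(100*2^8, 1030) = 1030
  i=9: min(100*2^9, 1030) = 1030
  i=10: min(100*2^10, 1030) = 1030
  i=11: min(100*2^11, 1030) = 1030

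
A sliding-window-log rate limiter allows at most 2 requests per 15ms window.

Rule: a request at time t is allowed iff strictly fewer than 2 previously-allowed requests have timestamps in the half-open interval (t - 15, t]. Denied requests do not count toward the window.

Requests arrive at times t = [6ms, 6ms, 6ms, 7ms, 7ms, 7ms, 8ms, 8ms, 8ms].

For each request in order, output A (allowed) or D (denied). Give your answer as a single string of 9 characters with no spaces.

Tracking allowed requests in the window:
  req#1 t=6ms: ALLOW
  req#2 t=6ms: ALLOW
  req#3 t=6ms: DENY
  req#4 t=7ms: DENY
  req#5 t=7ms: DENY
  req#6 t=7ms: DENY
  req#7 t=8ms: DENY
  req#8 t=8ms: DENY
  req#9 t=8ms: DENY

Answer: AADDDDDDD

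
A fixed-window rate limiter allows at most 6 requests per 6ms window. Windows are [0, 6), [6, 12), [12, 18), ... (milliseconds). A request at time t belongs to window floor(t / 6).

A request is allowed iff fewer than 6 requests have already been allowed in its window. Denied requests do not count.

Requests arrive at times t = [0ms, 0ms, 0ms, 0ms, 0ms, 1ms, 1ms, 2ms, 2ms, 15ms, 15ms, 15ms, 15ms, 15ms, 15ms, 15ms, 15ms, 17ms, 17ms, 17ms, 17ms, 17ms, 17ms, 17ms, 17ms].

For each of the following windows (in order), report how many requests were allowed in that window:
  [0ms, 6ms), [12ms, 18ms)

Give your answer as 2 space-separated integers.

Processing requests:
  req#1 t=0ms (window 0): ALLOW
  req#2 t=0ms (window 0): ALLOW
  req#3 t=0ms (window 0): ALLOW
  req#4 t=0ms (window 0): ALLOW
  req#5 t=0ms (window 0): ALLOW
  req#6 t=1ms (window 0): ALLOW
  req#7 t=1ms (window 0): DENY
  req#8 t=2ms (window 0): DENY
  req#9 t=2ms (window 0): DENY
  req#10 t=15ms (window 2): ALLOW
  req#11 t=15ms (window 2): ALLOW
  req#12 t=15ms (window 2): ALLOW
  req#13 t=15ms (window 2): ALLOW
  req#14 t=15ms (window 2): ALLOW
  req#15 t=15ms (window 2): ALLOW
  req#16 t=15ms (window 2): DENY
  req#17 t=15ms (window 2): DENY
  req#18 t=17ms (window 2): DENY
  req#19 t=17ms (window 2): DENY
  req#20 t=17ms (window 2): DENY
  req#21 t=17ms (window 2): DENY
  req#22 t=17ms (window 2): DENY
  req#23 t=17ms (window 2): DENY
  req#24 t=17ms (window 2): DENY
  req#25 t=17ms (window 2): DENY

Allowed counts by window: 6 6

Answer: 6 6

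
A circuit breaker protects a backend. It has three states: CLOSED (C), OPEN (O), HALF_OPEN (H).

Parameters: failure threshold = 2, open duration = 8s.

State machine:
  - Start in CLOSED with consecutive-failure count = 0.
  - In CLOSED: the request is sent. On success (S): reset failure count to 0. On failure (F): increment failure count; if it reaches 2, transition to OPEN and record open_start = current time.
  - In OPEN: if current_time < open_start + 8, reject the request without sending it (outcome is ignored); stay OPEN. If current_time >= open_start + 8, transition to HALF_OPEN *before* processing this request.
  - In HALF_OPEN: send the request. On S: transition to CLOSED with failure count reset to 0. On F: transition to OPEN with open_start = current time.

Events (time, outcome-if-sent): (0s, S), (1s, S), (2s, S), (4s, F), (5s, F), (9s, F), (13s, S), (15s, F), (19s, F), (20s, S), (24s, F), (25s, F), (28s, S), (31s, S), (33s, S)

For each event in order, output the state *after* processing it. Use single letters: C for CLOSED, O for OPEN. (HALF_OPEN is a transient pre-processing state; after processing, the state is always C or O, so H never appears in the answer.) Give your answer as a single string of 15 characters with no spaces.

Answer: CCCCOOCCOOOOCCC

Derivation:
State after each event:
  event#1 t=0s outcome=S: state=CLOSED
  event#2 t=1s outcome=S: state=CLOSED
  event#3 t=2s outcome=S: state=CLOSED
  event#4 t=4s outcome=F: state=CLOSED
  event#5 t=5s outcome=F: state=OPEN
  event#6 t=9s outcome=F: state=OPEN
  event#7 t=13s outcome=S: state=CLOSED
  event#8 t=15s outcome=F: state=CLOSED
  event#9 t=19s outcome=F: state=OPEN
  event#10 t=20s outcome=S: state=OPEN
  event#11 t=24s outcome=F: state=OPEN
  event#12 t=25s outcome=F: state=OPEN
  event#13 t=28s outcome=S: state=CLOSED
  event#14 t=31s outcome=S: state=CLOSED
  event#15 t=33s outcome=S: state=CLOSED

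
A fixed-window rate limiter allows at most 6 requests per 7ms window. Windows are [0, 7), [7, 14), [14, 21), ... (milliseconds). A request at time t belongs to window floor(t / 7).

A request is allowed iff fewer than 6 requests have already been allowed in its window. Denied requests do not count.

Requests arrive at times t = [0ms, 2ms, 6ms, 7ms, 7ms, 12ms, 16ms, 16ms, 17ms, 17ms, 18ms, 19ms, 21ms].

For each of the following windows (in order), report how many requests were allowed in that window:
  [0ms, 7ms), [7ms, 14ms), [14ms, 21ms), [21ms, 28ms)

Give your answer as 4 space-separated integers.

Answer: 3 3 6 1

Derivation:
Processing requests:
  req#1 t=0ms (window 0): ALLOW
  req#2 t=2ms (window 0): ALLOW
  req#3 t=6ms (window 0): ALLOW
  req#4 t=7ms (window 1): ALLOW
  req#5 t=7ms (window 1): ALLOW
  req#6 t=12ms (window 1): ALLOW
  req#7 t=16ms (window 2): ALLOW
  req#8 t=16ms (window 2): ALLOW
  req#9 t=17ms (window 2): ALLOW
  req#10 t=17ms (window 2): ALLOW
  req#11 t=18ms (window 2): ALLOW
  req#12 t=19ms (window 2): ALLOW
  req#13 t=21ms (window 3): ALLOW

Allowed counts by window: 3 3 6 1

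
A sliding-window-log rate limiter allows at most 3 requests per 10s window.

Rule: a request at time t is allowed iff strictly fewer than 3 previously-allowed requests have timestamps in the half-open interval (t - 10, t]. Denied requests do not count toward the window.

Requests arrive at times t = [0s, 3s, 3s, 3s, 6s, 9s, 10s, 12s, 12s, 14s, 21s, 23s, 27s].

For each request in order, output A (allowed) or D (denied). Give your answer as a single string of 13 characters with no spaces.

Answer: AAADDDADDAAAA

Derivation:
Tracking allowed requests in the window:
  req#1 t=0s: ALLOW
  req#2 t=3s: ALLOW
  req#3 t=3s: ALLOW
  req#4 t=3s: DENY
  req#5 t=6s: DENY
  req#6 t=9s: DENY
  req#7 t=10s: ALLOW
  req#8 t=12s: DENY
  req#9 t=12s: DENY
  req#10 t=14s: ALLOW
  req#11 t=21s: ALLOW
  req#12 t=23s: ALLOW
  req#13 t=27s: ALLOW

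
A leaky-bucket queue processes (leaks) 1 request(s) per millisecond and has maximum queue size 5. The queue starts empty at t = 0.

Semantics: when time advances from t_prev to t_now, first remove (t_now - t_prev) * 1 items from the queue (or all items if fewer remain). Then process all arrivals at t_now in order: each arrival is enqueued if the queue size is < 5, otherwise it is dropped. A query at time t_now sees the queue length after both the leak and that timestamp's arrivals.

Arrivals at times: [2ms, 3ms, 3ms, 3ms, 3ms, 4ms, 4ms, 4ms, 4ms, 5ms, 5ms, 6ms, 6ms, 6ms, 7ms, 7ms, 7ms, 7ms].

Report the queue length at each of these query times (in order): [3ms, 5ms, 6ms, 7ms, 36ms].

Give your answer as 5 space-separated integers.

Queue lengths at query times:
  query t=3ms: backlog = 4
  query t=5ms: backlog = 5
  query t=6ms: backlog = 5
  query t=7ms: backlog = 5
  query t=36ms: backlog = 0

Answer: 4 5 5 5 0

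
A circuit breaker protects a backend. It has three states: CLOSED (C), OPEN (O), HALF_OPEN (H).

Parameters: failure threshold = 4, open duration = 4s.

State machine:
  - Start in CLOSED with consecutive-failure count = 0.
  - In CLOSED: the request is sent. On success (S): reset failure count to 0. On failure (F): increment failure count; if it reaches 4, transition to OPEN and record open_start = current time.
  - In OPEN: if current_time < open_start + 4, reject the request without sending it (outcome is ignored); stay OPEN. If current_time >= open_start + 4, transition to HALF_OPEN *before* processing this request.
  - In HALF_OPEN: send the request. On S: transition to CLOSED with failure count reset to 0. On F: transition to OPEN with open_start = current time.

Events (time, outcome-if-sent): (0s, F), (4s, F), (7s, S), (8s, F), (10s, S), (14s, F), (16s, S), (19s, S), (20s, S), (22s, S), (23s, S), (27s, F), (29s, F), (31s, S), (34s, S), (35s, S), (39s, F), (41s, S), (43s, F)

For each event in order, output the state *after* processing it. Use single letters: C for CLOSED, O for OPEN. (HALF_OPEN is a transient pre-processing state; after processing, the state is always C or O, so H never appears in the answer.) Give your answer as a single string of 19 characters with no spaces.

Answer: CCCCCCCCCCCCCCCCCCC

Derivation:
State after each event:
  event#1 t=0s outcome=F: state=CLOSED
  event#2 t=4s outcome=F: state=CLOSED
  event#3 t=7s outcome=S: state=CLOSED
  event#4 t=8s outcome=F: state=CLOSED
  event#5 t=10s outcome=S: state=CLOSED
  event#6 t=14s outcome=F: state=CLOSED
  event#7 t=16s outcome=S: state=CLOSED
  event#8 t=19s outcome=S: state=CLOSED
  event#9 t=20s outcome=S: state=CLOSED
  event#10 t=22s outcome=S: state=CLOSED
  event#11 t=23s outcome=S: state=CLOSED
  event#12 t=27s outcome=F: state=CLOSED
  event#13 t=29s outcome=F: state=CLOSED
  event#14 t=31s outcome=S: state=CLOSED
  event#15 t=34s outcome=S: state=CLOSED
  event#16 t=35s outcome=S: state=CLOSED
  event#17 t=39s outcome=F: state=CLOSED
  event#18 t=41s outcome=S: state=CLOSED
  event#19 t=43s outcome=F: state=CLOSED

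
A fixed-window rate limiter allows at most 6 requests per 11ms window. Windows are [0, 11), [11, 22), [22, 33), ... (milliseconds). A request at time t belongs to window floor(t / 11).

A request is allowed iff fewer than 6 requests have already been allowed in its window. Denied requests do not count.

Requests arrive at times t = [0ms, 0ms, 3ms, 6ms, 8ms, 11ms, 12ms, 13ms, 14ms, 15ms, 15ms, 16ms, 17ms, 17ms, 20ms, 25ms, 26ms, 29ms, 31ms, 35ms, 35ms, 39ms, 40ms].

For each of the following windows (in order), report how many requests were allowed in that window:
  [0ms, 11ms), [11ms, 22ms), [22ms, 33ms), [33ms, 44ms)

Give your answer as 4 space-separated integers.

Answer: 5 6 4 4

Derivation:
Processing requests:
  req#1 t=0ms (window 0): ALLOW
  req#2 t=0ms (window 0): ALLOW
  req#3 t=3ms (window 0): ALLOW
  req#4 t=6ms (window 0): ALLOW
  req#5 t=8ms (window 0): ALLOW
  req#6 t=11ms (window 1): ALLOW
  req#7 t=12ms (window 1): ALLOW
  req#8 t=13ms (window 1): ALLOW
  req#9 t=14ms (window 1): ALLOW
  req#10 t=15ms (window 1): ALLOW
  req#11 t=15ms (window 1): ALLOW
  req#12 t=16ms (window 1): DENY
  req#13 t=17ms (window 1): DENY
  req#14 t=17ms (window 1): DENY
  req#15 t=20ms (window 1): DENY
  req#16 t=25ms (window 2): ALLOW
  req#17 t=26ms (window 2): ALLOW
  req#18 t=29ms (window 2): ALLOW
  req#19 t=31ms (window 2): ALLOW
  req#20 t=35ms (window 3): ALLOW
  req#21 t=35ms (window 3): ALLOW
  req#22 t=39ms (window 3): ALLOW
  req#23 t=40ms (window 3): ALLOW

Allowed counts by window: 5 6 4 4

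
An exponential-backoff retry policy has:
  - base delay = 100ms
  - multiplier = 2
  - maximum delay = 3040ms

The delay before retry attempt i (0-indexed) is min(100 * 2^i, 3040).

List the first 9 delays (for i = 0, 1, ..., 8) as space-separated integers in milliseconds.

Answer: 100 200 400 800 1600 3040 3040 3040 3040

Derivation:
Computing each delay:
  i=0: min(100*2^0, 3040) = 100
  i=1: min(100*2^1, 3040) = 200
  i=2: min(100*2^2, 3040) = 400
  i=3: min(100*2^3, 3040) = 800
  i=4: min(100*2^4, 3040) = 1600
  i=5: min(100*2^5, 3040) = 3040
  i=6: min(100*2^6, 3040) = 3040
  i=7: min(100*2^7, 3040) = 3040
  i=8: min(100*2^8, 3040) = 3040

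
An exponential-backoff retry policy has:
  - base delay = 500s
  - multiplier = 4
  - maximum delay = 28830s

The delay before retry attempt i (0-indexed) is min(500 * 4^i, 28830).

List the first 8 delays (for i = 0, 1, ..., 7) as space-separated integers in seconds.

Computing each delay:
  i=0: min(500*4^0, 28830) = 500
  i=1: min(500*4^1, 28830) = 2000
  i=2: min(500*4^2, 28830) = 8000
  i=3: min(500*4^3, 28830) = 28830
  i=4: min(500*4^4, 28830) = 28830
  i=5: min(500*4^5, 28830) = 28830
  i=6: min(500*4^6, 28830) = 28830
  i=7: min(500*4^7, 28830) = 28830

Answer: 500 2000 8000 28830 28830 28830 28830 28830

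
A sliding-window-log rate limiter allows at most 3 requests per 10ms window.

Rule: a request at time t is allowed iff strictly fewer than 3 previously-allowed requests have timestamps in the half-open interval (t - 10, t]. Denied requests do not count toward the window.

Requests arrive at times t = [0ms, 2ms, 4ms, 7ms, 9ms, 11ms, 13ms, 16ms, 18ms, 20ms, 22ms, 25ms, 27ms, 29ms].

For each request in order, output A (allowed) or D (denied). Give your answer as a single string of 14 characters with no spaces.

Answer: AAADDAAADDAAAD

Derivation:
Tracking allowed requests in the window:
  req#1 t=0ms: ALLOW
  req#2 t=2ms: ALLOW
  req#3 t=4ms: ALLOW
  req#4 t=7ms: DENY
  req#5 t=9ms: DENY
  req#6 t=11ms: ALLOW
  req#7 t=13ms: ALLOW
  req#8 t=16ms: ALLOW
  req#9 t=18ms: DENY
  req#10 t=20ms: DENY
  req#11 t=22ms: ALLOW
  req#12 t=25ms: ALLOW
  req#13 t=27ms: ALLOW
  req#14 t=29ms: DENY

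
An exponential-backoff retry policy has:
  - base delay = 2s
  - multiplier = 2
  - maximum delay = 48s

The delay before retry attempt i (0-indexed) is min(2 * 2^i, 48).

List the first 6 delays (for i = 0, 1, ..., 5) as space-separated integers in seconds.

Answer: 2 4 8 16 32 48

Derivation:
Computing each delay:
  i=0: min(2*2^0, 48) = 2
  i=1: min(2*2^1, 48) = 4
  i=2: min(2*2^2, 48) = 8
  i=3: min(2*2^3, 48) = 16
  i=4: min(2*2^4, 48) = 32
  i=5: min(2*2^5, 48) = 48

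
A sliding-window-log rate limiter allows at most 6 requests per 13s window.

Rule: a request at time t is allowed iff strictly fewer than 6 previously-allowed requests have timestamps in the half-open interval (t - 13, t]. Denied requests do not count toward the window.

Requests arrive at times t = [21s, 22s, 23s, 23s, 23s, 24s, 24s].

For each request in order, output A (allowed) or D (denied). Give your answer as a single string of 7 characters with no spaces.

Answer: AAAAAAD

Derivation:
Tracking allowed requests in the window:
  req#1 t=21s: ALLOW
  req#2 t=22s: ALLOW
  req#3 t=23s: ALLOW
  req#4 t=23s: ALLOW
  req#5 t=23s: ALLOW
  req#6 t=24s: ALLOW
  req#7 t=24s: DENY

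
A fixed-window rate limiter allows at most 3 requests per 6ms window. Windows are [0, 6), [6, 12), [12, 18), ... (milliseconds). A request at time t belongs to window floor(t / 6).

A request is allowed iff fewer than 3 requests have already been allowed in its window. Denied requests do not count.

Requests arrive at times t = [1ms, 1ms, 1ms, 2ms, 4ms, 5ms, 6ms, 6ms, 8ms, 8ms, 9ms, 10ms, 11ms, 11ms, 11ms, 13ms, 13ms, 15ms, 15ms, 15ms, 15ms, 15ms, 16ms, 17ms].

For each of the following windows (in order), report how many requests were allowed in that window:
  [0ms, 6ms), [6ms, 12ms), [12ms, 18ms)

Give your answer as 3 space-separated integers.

Answer: 3 3 3

Derivation:
Processing requests:
  req#1 t=1ms (window 0): ALLOW
  req#2 t=1ms (window 0): ALLOW
  req#3 t=1ms (window 0): ALLOW
  req#4 t=2ms (window 0): DENY
  req#5 t=4ms (window 0): DENY
  req#6 t=5ms (window 0): DENY
  req#7 t=6ms (window 1): ALLOW
  req#8 t=6ms (window 1): ALLOW
  req#9 t=8ms (window 1): ALLOW
  req#10 t=8ms (window 1): DENY
  req#11 t=9ms (window 1): DENY
  req#12 t=10ms (window 1): DENY
  req#13 t=11ms (window 1): DENY
  req#14 t=11ms (window 1): DENY
  req#15 t=11ms (window 1): DENY
  req#16 t=13ms (window 2): ALLOW
  req#17 t=13ms (window 2): ALLOW
  req#18 t=15ms (window 2): ALLOW
  req#19 t=15ms (window 2): DENY
  req#20 t=15ms (window 2): DENY
  req#21 t=15ms (window 2): DENY
  req#22 t=15ms (window 2): DENY
  req#23 t=16ms (window 2): DENY
  req#24 t=17ms (window 2): DENY

Allowed counts by window: 3 3 3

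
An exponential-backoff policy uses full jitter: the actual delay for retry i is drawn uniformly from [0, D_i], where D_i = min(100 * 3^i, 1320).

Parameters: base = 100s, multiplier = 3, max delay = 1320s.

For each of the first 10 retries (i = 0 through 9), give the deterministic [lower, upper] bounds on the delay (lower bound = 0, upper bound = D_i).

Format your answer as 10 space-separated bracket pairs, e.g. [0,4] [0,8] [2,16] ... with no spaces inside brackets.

Computing bounds per retry:
  i=0: D_i=min(100*3^0,1320)=100, bounds=[0,100]
  i=1: D_i=min(100*3^1,1320)=300, bounds=[0,300]
  i=2: D_i=min(100*3^2,1320)=900, bounds=[0,900]
  i=3: D_i=min(100*3^3,1320)=1320, bounds=[0,1320]
  i=4: D_i=min(100*3^4,1320)=1320, bounds=[0,1320]
  i=5: D_i=min(100*3^5,1320)=1320, bounds=[0,1320]
  i=6: D_i=min(100*3^6,1320)=1320, bounds=[0,1320]
  i=7: D_i=min(100*3^7,1320)=1320, bounds=[0,1320]
  i=8: D_i=min(100*3^8,1320)=1320, bounds=[0,1320]
  i=9: D_i=min(100*3^9,1320)=1320, bounds=[0,1320]

Answer: [0,100] [0,300] [0,900] [0,1320] [0,1320] [0,1320] [0,1320] [0,1320] [0,1320] [0,1320]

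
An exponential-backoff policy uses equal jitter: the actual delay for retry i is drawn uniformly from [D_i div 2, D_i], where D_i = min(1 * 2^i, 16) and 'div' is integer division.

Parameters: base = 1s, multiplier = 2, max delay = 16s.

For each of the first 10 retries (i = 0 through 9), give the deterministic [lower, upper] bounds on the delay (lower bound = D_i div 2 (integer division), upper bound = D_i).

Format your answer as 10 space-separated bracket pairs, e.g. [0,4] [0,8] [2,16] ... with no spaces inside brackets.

Answer: [0,1] [1,2] [2,4] [4,8] [8,16] [8,16] [8,16] [8,16] [8,16] [8,16]

Derivation:
Computing bounds per retry:
  i=0: D_i=min(1*2^0,16)=1, bounds=[0,1]
  i=1: D_i=min(1*2^1,16)=2, bounds=[1,2]
  i=2: D_i=min(1*2^2,16)=4, bounds=[2,4]
  i=3: D_i=min(1*2^3,16)=8, bounds=[4,8]
  i=4: D_i=min(1*2^4,16)=16, bounds=[8,16]
  i=5: D_i=min(1*2^5,16)=16, bounds=[8,16]
  i=6: D_i=min(1*2^6,16)=16, bounds=[8,16]
  i=7: D_i=min(1*2^7,16)=16, bounds=[8,16]
  i=8: D_i=min(1*2^8,16)=16, bounds=[8,16]
  i=9: D_i=min(1*2^9,16)=16, bounds=[8,16]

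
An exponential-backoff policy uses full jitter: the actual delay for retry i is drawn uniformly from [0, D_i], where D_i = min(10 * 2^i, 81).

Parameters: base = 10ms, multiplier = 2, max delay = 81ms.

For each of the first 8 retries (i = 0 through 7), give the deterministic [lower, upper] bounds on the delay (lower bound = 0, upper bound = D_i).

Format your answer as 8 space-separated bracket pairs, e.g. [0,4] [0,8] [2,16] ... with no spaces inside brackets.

Computing bounds per retry:
  i=0: D_i=min(10*2^0,81)=10, bounds=[0,10]
  i=1: D_i=min(10*2^1,81)=20, bounds=[0,20]
  i=2: D_i=min(10*2^2,81)=40, bounds=[0,40]
  i=3: D_i=min(10*2^3,81)=80, bounds=[0,80]
  i=4: D_i=min(10*2^4,81)=81, bounds=[0,81]
  i=5: D_i=min(10*2^5,81)=81, bounds=[0,81]
  i=6: D_i=min(10*2^6,81)=81, bounds=[0,81]
  i=7: D_i=min(10*2^7,81)=81, bounds=[0,81]

Answer: [0,10] [0,20] [0,40] [0,80] [0,81] [0,81] [0,81] [0,81]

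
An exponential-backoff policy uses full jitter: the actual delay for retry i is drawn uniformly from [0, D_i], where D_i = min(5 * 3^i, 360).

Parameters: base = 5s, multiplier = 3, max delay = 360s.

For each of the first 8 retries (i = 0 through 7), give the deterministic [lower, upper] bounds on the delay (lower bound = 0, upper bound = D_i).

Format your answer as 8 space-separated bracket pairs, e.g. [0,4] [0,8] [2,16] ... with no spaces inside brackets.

Computing bounds per retry:
  i=0: D_i=min(5*3^0,360)=5, bounds=[0,5]
  i=1: D_i=min(5*3^1,360)=15, bounds=[0,15]
  i=2: D_i=min(5*3^2,360)=45, bounds=[0,45]
  i=3: D_i=min(5*3^3,360)=135, bounds=[0,135]
  i=4: D_i=min(5*3^4,360)=360, bounds=[0,360]
  i=5: D_i=min(5*3^5,360)=360, bounds=[0,360]
  i=6: D_i=min(5*3^6,360)=360, bounds=[0,360]
  i=7: D_i=min(5*3^7,360)=360, bounds=[0,360]

Answer: [0,5] [0,15] [0,45] [0,135] [0,360] [0,360] [0,360] [0,360]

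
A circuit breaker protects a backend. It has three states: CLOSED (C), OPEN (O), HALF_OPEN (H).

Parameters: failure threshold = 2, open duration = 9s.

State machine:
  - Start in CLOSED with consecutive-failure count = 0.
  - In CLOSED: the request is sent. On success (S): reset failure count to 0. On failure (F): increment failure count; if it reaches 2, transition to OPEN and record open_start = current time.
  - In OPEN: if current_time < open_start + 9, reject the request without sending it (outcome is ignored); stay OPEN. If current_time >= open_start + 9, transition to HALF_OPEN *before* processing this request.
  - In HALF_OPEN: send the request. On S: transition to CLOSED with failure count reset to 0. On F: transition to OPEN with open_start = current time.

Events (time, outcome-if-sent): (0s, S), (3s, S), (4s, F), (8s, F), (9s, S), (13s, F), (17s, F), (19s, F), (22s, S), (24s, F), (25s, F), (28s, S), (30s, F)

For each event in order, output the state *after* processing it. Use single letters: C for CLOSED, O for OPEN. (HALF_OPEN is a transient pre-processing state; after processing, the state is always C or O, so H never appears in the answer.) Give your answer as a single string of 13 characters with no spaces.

Answer: CCCOOOOOOOOCC

Derivation:
State after each event:
  event#1 t=0s outcome=S: state=CLOSED
  event#2 t=3s outcome=S: state=CLOSED
  event#3 t=4s outcome=F: state=CLOSED
  event#4 t=8s outcome=F: state=OPEN
  event#5 t=9s outcome=S: state=OPEN
  event#6 t=13s outcome=F: state=OPEN
  event#7 t=17s outcome=F: state=OPEN
  event#8 t=19s outcome=F: state=OPEN
  event#9 t=22s outcome=S: state=OPEN
  event#10 t=24s outcome=F: state=OPEN
  event#11 t=25s outcome=F: state=OPEN
  event#12 t=28s outcome=S: state=CLOSED
  event#13 t=30s outcome=F: state=CLOSED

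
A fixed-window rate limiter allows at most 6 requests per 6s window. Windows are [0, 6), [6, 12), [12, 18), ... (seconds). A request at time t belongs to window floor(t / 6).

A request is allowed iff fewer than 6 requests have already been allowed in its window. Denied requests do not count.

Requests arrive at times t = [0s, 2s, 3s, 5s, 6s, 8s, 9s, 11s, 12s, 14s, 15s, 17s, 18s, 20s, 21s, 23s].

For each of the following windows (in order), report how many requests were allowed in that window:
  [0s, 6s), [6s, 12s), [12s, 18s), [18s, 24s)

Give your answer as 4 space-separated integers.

Processing requests:
  req#1 t=0s (window 0): ALLOW
  req#2 t=2s (window 0): ALLOW
  req#3 t=3s (window 0): ALLOW
  req#4 t=5s (window 0): ALLOW
  req#5 t=6s (window 1): ALLOW
  req#6 t=8s (window 1): ALLOW
  req#7 t=9s (window 1): ALLOW
  req#8 t=11s (window 1): ALLOW
  req#9 t=12s (window 2): ALLOW
  req#10 t=14s (window 2): ALLOW
  req#11 t=15s (window 2): ALLOW
  req#12 t=17s (window 2): ALLOW
  req#13 t=18s (window 3): ALLOW
  req#14 t=20s (window 3): ALLOW
  req#15 t=21s (window 3): ALLOW
  req#16 t=23s (window 3): ALLOW

Allowed counts by window: 4 4 4 4

Answer: 4 4 4 4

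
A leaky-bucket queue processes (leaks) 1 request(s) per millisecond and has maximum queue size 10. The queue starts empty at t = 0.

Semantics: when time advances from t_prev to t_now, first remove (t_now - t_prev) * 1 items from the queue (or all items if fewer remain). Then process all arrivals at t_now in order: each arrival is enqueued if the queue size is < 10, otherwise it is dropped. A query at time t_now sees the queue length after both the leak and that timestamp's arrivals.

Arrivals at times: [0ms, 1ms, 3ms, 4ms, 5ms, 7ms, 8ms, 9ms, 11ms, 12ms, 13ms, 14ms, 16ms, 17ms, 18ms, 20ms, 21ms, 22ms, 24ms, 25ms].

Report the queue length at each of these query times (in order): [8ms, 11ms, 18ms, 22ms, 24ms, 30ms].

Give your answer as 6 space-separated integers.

Queue lengths at query times:
  query t=8ms: backlog = 1
  query t=11ms: backlog = 1
  query t=18ms: backlog = 1
  query t=22ms: backlog = 1
  query t=24ms: backlog = 1
  query t=30ms: backlog = 0

Answer: 1 1 1 1 1 0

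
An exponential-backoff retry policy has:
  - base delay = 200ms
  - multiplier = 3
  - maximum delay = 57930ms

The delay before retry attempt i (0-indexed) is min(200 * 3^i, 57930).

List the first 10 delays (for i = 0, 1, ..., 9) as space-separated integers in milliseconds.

Computing each delay:
  i=0: min(200*3^0, 57930) = 200
  i=1: min(200*3^1, 57930) = 600
  i=2: min(200*3^2, 57930) = 1800
  i=3: min(200*3^3, 57930) = 5400
  i=4: min(200*3^4, 57930) = 16200
  i=5: min(200*3^5, 57930) = 48600
  i=6: min(200*3^6, 57930) = 57930
  i=7: min(200*3^7, 57930) = 57930
  i=8: min(200*3^8, 57930) = 57930
  i=9: min(200*3^9, 57930) = 57930

Answer: 200 600 1800 5400 16200 48600 57930 57930 57930 57930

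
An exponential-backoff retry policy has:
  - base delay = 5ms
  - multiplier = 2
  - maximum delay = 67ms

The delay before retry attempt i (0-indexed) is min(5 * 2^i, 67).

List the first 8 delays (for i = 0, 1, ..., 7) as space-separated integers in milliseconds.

Answer: 5 10 20 40 67 67 67 67

Derivation:
Computing each delay:
  i=0: min(5*2^0, 67) = 5
  i=1: min(5*2^1, 67) = 10
  i=2: min(5*2^2, 67) = 20
  i=3: min(5*2^3, 67) = 40
  i=4: min(5*2^4, 67) = 67
  i=5: min(5*2^5, 67) = 67
  i=6: min(5*2^6, 67) = 67
  i=7: min(5*2^7, 67) = 67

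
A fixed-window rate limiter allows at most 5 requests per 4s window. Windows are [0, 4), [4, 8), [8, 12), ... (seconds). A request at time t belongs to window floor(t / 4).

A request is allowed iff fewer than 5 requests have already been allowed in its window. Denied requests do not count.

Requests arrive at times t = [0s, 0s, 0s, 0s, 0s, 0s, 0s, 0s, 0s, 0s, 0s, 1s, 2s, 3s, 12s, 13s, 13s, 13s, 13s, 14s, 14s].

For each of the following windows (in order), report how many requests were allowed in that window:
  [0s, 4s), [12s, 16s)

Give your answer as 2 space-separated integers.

Answer: 5 5

Derivation:
Processing requests:
  req#1 t=0s (window 0): ALLOW
  req#2 t=0s (window 0): ALLOW
  req#3 t=0s (window 0): ALLOW
  req#4 t=0s (window 0): ALLOW
  req#5 t=0s (window 0): ALLOW
  req#6 t=0s (window 0): DENY
  req#7 t=0s (window 0): DENY
  req#8 t=0s (window 0): DENY
  req#9 t=0s (window 0): DENY
  req#10 t=0s (window 0): DENY
  req#11 t=0s (window 0): DENY
  req#12 t=1s (window 0): DENY
  req#13 t=2s (window 0): DENY
  req#14 t=3s (window 0): DENY
  req#15 t=12s (window 3): ALLOW
  req#16 t=13s (window 3): ALLOW
  req#17 t=13s (window 3): ALLOW
  req#18 t=13s (window 3): ALLOW
  req#19 t=13s (window 3): ALLOW
  req#20 t=14s (window 3): DENY
  req#21 t=14s (window 3): DENY

Allowed counts by window: 5 5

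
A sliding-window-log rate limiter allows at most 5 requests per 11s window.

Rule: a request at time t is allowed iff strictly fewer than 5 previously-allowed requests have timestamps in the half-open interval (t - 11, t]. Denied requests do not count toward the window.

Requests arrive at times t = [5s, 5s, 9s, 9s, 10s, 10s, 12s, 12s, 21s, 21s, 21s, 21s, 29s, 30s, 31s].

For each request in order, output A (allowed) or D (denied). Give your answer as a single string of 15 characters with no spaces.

Answer: AAAAADDDAAAAADD

Derivation:
Tracking allowed requests in the window:
  req#1 t=5s: ALLOW
  req#2 t=5s: ALLOW
  req#3 t=9s: ALLOW
  req#4 t=9s: ALLOW
  req#5 t=10s: ALLOW
  req#6 t=10s: DENY
  req#7 t=12s: DENY
  req#8 t=12s: DENY
  req#9 t=21s: ALLOW
  req#10 t=21s: ALLOW
  req#11 t=21s: ALLOW
  req#12 t=21s: ALLOW
  req#13 t=29s: ALLOW
  req#14 t=30s: DENY
  req#15 t=31s: DENY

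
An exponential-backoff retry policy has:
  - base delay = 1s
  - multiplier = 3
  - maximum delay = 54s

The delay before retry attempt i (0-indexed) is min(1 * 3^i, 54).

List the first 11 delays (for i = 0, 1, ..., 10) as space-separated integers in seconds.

Computing each delay:
  i=0: min(1*3^0, 54) = 1
  i=1: min(1*3^1, 54) = 3
  i=2: min(1*3^2, 54) = 9
  i=3: min(1*3^3, 54) = 27
  i=4: min(1*3^4, 54) = 54
  i=5: min(1*3^5, 54) = 54
  i=6: min(1*3^6, 54) = 54
  i=7: min(1*3^7, 54) = 54
  i=8: min(1*3^8, 54) = 54
  i=9: min(1*3^9, 54) = 54
  i=10: min(1*3^10, 54) = 54

Answer: 1 3 9 27 54 54 54 54 54 54 54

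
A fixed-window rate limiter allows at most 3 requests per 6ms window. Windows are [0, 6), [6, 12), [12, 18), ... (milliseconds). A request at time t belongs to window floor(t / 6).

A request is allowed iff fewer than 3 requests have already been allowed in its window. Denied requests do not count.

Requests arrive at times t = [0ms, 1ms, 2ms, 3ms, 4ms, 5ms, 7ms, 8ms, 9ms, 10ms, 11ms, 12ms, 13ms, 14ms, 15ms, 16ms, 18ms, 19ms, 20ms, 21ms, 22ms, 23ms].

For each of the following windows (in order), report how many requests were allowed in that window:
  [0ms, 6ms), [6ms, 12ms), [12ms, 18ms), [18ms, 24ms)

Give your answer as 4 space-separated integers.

Processing requests:
  req#1 t=0ms (window 0): ALLOW
  req#2 t=1ms (window 0): ALLOW
  req#3 t=2ms (window 0): ALLOW
  req#4 t=3ms (window 0): DENY
  req#5 t=4ms (window 0): DENY
  req#6 t=5ms (window 0): DENY
  req#7 t=7ms (window 1): ALLOW
  req#8 t=8ms (window 1): ALLOW
  req#9 t=9ms (window 1): ALLOW
  req#10 t=10ms (window 1): DENY
  req#11 t=11ms (window 1): DENY
  req#12 t=12ms (window 2): ALLOW
  req#13 t=13ms (window 2): ALLOW
  req#14 t=14ms (window 2): ALLOW
  req#15 t=15ms (window 2): DENY
  req#16 t=16ms (window 2): DENY
  req#17 t=18ms (window 3): ALLOW
  req#18 t=19ms (window 3): ALLOW
  req#19 t=20ms (window 3): ALLOW
  req#20 t=21ms (window 3): DENY
  req#21 t=22ms (window 3): DENY
  req#22 t=23ms (window 3): DENY

Allowed counts by window: 3 3 3 3

Answer: 3 3 3 3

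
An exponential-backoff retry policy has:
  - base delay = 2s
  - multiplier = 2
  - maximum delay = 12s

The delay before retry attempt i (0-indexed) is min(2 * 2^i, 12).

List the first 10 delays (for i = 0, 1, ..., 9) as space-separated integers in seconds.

Answer: 2 4 8 12 12 12 12 12 12 12

Derivation:
Computing each delay:
  i=0: min(2*2^0, 12) = 2
  i=1: min(2*2^1, 12) = 4
  i=2: min(2*2^2, 12) = 8
  i=3: min(2*2^3, 12) = 12
  i=4: min(2*2^4, 12) = 12
  i=5: min(2*2^5, 12) = 12
  i=6: min(2*2^6, 12) = 12
  i=7: min(2*2^7, 12) = 12
  i=8: min(2*2^8, 12) = 12
  i=9: min(2*2^9, 12) = 12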